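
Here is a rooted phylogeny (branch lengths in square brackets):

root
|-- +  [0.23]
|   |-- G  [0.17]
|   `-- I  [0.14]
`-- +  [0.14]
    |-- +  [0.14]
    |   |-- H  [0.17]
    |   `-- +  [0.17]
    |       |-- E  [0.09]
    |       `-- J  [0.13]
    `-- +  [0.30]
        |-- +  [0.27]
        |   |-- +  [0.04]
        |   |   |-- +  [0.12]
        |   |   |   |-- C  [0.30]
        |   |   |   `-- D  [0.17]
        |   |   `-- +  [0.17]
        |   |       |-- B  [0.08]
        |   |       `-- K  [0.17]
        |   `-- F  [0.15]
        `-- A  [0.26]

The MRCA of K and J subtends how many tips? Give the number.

9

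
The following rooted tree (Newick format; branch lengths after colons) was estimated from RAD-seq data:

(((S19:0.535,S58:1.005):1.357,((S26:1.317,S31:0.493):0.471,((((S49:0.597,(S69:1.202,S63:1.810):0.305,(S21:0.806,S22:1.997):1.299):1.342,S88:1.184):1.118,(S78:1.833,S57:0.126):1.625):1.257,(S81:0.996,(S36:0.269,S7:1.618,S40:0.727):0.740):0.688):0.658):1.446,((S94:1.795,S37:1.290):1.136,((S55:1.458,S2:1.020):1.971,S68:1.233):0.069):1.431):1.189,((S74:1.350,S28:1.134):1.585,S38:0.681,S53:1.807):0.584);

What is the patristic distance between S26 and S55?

8.163

The path runs S26 → … → MRCA → … → S55; the MRCA is the node subtending ((S19,S58),((S26,S31),((((S49,(S69,S63),(S21,S22)),S88),(S78,S57)),(S81,(S36,S7,S40)))),((S94,S37),((S55,S2),S68))).
Branch lengths along that path: 1.317 + 0.471 + 1.446 + 1.431 + 0.069 + 1.971 + 1.458 = 8.163.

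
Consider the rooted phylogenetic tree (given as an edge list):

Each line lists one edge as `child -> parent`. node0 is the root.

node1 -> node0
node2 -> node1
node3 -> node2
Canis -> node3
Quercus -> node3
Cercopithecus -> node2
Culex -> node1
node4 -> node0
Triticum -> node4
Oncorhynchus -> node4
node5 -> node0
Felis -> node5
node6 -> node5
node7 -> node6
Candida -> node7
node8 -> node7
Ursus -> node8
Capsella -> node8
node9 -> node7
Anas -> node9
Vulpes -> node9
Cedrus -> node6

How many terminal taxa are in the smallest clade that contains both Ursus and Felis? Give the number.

7

The MRCA of Ursus and Felis is the node subtending (Felis,((Candida,(Ursus,Capsella),(Anas,Vulpes)),Cedrus)).
That clade contains 7 terminal taxa: Anas, Candida, Capsella, Cedrus, Felis, Ursus, Vulpes.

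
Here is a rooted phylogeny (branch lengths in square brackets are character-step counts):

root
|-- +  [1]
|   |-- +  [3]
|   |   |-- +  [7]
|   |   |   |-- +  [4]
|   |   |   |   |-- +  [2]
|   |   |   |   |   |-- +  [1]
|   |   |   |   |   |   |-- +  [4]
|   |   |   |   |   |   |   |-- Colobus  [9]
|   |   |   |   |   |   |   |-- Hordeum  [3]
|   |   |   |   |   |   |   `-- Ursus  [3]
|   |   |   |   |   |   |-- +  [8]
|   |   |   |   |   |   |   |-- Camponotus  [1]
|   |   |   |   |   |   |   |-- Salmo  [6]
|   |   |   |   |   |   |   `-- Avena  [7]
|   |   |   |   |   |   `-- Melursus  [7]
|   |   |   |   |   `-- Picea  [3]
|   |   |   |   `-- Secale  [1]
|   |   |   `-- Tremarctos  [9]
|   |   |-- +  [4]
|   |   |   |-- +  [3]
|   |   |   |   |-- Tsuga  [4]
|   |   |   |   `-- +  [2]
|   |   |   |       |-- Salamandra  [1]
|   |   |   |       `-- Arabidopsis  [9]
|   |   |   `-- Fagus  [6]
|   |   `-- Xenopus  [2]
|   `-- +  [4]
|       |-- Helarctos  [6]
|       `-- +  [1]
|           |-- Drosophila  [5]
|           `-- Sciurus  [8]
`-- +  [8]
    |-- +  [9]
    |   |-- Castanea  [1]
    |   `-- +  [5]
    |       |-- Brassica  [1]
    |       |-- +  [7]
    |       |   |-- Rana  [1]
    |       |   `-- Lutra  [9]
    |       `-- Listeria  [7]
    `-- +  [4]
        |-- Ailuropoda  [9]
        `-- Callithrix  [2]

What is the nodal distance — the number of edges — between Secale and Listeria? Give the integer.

The MRCA of Secale and Listeria is the root of the tree.
From Secale up to that node: 5 branches. From Listeria up to the same node: 4 branches. Total: 5 + 4 = 9.

9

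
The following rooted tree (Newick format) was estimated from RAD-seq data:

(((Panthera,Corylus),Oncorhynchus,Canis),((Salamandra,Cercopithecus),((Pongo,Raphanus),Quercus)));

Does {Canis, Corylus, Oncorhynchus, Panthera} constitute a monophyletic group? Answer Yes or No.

The most recent common ancestor of these taxa subtends ((Panthera,Corylus),Oncorhynchus,Canis).
That clade has exactly 4 tips — every listed taxon and nothing else — so the group is monophyletic.

Yes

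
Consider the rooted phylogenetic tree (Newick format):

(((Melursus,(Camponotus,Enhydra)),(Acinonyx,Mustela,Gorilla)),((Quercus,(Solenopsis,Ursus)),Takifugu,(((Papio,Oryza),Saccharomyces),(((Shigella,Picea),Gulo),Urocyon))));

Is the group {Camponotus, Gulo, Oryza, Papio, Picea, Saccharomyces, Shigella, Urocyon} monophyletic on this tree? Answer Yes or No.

The MRCA of the listed taxa is the root, so the smallest clade containing them is the whole tree.
That clade also contains Acinonyx, Enhydra, Gorilla, Melursus, Mustela, Quercus, Solenopsis, Takifugu, Ursus, which are not in the proposed group, so the group is not monophyletic.

No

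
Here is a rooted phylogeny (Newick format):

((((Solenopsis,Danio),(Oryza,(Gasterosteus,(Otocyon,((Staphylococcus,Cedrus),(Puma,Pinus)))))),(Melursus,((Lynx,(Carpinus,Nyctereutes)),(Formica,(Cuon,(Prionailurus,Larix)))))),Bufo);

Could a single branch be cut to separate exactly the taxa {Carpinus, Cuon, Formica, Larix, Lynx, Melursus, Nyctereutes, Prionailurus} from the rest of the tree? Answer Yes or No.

Yes

The most recent common ancestor of these taxa subtends (Melursus,((Lynx,(Carpinus,Nyctereutes)),(Formica,(Cuon,(Prionailurus,Larix))))).
That clade has exactly 8 tips — every listed taxon and nothing else — so the group is monophyletic.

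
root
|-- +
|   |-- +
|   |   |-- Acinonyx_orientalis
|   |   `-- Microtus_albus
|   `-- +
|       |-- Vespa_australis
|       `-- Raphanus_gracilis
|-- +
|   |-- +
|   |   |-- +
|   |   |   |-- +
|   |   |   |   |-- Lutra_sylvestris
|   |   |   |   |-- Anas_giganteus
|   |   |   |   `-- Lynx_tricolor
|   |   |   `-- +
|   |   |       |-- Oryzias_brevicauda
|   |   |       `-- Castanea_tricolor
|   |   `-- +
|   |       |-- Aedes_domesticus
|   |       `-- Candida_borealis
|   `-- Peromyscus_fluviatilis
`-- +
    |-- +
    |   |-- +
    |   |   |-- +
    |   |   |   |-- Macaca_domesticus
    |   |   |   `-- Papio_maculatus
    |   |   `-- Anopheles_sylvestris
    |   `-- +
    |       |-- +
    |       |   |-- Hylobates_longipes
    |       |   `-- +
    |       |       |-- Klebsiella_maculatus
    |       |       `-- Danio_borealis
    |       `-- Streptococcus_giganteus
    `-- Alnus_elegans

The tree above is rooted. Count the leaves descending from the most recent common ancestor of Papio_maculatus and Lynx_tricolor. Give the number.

The MRCA of Papio_maculatus and Lynx_tricolor is the root, so the clade is the entire tree.
That clade contains 20 terminal taxa: Acinonyx_orientalis, Aedes_domesticus, Alnus_elegans, Anas_giganteus, Anopheles_sylvestris, Candida_borealis, Castanea_tricolor, Danio_borealis, Hylobates_longipes, Klebsiella_maculatus, Lutra_sylvestris, Lynx_tricolor, Macaca_domesticus, Microtus_albus, Oryzias_brevicauda, Papio_maculatus, Peromyscus_fluviatilis, Raphanus_gracilis, Streptococcus_giganteus, Vespa_australis.

20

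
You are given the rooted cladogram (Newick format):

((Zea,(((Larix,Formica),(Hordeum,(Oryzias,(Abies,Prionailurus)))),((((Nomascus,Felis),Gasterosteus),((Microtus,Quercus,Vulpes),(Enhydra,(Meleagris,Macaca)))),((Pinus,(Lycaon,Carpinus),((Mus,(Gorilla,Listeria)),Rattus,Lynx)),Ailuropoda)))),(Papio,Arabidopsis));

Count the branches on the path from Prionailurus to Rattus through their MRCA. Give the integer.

The MRCA of Prionailurus and Rattus is the node subtending (((Larix,Formica),(Hordeum,(Oryzias,(Abies,Prionailurus)))),((((Nomascus,Felis),Gasterosteus),((Microtus,Quercus,Vulpes),(Enhydra,(Meleagris,Macaca)))),((Pinus,(Lycaon,Carpinus),((Mus,(Gorilla,Listeria)),Rattus,Lynx)),Ailuropoda))).
From Prionailurus up to that node: 5 branches. From Rattus up to the same node: 5 branches. Total: 5 + 5 = 10.

10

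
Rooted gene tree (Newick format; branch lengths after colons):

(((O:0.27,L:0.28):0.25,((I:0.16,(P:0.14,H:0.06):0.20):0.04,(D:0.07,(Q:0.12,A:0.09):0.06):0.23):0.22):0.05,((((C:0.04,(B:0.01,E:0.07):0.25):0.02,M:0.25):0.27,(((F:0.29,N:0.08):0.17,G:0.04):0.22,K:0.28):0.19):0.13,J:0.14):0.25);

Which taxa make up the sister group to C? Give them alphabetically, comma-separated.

C attaches to the tree at the node subtending (C,(B,E)).
The other lineage descending from that same node — the sister group — is (B,E); its 2 tips in alphabetical order are the answer.

B, E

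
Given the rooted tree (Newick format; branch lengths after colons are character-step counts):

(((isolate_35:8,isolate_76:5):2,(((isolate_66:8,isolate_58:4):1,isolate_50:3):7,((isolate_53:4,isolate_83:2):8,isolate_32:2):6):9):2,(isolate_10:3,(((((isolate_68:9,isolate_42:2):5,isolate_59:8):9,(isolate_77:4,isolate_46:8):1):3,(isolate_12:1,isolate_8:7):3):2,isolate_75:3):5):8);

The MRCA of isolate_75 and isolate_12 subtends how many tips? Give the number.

8

The MRCA of isolate_75 and isolate_12 is the node subtending (((((isolate_68,isolate_42),isolate_59),(isolate_77,isolate_46)),(isolate_12,isolate_8)),isolate_75).
That clade contains 8 terminal taxa: isolate_12, isolate_42, isolate_46, isolate_59, isolate_68, isolate_75, isolate_77, isolate_8.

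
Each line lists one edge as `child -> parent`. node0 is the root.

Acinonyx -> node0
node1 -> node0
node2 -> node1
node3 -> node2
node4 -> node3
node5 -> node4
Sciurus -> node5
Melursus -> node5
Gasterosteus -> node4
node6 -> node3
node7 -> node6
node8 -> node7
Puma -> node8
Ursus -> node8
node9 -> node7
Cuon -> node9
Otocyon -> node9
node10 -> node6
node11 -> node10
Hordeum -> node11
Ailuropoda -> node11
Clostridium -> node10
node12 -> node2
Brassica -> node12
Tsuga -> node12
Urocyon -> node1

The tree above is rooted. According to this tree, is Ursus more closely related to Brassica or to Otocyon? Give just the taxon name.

Otocyon

The MRCA of Ursus and Otocyon subtends ((Puma,Ursus),(Cuon,Otocyon)) (4 taxa).
The MRCA of Ursus and Brassica subtends ((((Sciurus,Melursus),Gasterosteus),(((Puma,Ursus),(Cuon,Otocyon)),((Hordeum,Ailuropoda),Clostridium))),(Brassica,Tsuga)) (12 taxa).
The first is nested inside the second, so Ursus shares a more recent common ancestor with Otocyon.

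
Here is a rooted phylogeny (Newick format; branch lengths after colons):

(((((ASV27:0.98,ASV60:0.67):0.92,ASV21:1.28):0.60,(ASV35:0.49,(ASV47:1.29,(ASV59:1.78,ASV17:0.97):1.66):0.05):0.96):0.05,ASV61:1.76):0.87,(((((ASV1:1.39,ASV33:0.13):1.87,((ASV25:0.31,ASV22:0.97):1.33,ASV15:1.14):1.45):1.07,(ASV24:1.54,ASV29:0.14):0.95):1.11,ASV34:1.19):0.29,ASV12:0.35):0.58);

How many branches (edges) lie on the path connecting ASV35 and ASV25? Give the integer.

11

The MRCA of ASV35 and ASV25 is the root of the tree.
From ASV35 up to that node: 4 branches. From ASV25 up to the same node: 7 branches. Total: 4 + 7 = 11.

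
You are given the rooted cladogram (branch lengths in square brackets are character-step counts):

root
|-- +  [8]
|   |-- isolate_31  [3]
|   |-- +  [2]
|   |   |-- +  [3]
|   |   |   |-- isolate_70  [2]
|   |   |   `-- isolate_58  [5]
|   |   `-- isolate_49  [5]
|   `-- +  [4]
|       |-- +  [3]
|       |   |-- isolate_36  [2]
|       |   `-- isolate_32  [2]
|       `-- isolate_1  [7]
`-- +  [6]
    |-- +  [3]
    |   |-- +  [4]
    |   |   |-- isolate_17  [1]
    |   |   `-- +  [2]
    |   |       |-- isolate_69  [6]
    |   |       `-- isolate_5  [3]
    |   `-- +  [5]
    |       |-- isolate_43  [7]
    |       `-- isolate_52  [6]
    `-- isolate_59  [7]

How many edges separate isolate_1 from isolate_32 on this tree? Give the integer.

The MRCA of isolate_1 and isolate_32 is the node subtending ((isolate_36,isolate_32),isolate_1).
From isolate_1 up to that node: 1 branch. From isolate_32 up to the same node: 2 branches. Total: 1 + 2 = 3.

3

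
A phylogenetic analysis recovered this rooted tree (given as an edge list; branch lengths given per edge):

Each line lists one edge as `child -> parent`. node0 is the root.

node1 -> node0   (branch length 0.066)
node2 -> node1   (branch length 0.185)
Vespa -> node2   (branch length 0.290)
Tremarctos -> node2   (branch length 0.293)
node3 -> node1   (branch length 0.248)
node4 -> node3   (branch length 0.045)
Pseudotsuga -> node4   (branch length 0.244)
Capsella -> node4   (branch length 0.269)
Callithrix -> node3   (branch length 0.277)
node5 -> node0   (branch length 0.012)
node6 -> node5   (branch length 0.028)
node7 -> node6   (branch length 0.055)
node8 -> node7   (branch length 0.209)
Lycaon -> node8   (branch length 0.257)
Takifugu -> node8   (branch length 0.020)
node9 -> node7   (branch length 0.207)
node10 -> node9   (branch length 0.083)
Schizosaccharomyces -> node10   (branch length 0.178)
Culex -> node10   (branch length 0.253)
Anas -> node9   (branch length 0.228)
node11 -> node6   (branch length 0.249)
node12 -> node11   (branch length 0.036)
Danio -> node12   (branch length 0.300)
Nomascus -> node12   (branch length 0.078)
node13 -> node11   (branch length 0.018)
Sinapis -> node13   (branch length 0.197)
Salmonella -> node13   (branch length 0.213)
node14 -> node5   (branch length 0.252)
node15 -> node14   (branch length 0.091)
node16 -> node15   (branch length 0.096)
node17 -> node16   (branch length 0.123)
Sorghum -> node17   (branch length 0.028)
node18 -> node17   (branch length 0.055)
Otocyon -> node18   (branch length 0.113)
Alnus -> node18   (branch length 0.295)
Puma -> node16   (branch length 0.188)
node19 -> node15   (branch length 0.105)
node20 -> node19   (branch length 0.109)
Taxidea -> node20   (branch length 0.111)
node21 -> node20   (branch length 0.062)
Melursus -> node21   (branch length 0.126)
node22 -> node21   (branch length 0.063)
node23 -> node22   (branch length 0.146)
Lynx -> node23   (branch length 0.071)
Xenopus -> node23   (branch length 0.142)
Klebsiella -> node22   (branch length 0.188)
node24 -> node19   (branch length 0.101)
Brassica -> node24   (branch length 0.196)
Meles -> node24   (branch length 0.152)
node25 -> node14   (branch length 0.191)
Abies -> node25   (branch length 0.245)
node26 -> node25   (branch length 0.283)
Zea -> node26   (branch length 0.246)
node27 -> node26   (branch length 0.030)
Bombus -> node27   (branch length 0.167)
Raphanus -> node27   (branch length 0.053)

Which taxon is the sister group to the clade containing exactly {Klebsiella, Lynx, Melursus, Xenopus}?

Taxidea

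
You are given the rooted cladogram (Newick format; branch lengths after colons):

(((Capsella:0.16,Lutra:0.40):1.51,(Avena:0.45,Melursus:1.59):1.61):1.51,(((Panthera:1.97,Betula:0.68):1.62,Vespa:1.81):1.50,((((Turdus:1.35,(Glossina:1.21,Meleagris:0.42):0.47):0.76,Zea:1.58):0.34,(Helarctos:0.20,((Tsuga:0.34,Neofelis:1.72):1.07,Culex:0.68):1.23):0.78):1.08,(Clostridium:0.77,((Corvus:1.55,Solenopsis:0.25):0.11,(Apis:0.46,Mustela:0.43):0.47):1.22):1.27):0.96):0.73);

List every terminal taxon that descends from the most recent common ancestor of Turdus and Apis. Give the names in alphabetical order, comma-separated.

Tracing Turdus: it sits inside (Turdus,(Glossina,Meleagris)).
Tracing Apis: it sits inside (Apis,Mustela).
The smallest clade enclosing both is ((((Turdus,(Glossina,Meleagris)),Zea),(Helarctos,((Tsuga,Neofelis),Culex))),(Clostridium,((Corvus,Solenopsis),(Apis,Mustela)))); the answer is its 13 terminal taxa in alphabetical order.

Apis, Clostridium, Corvus, Culex, Glossina, Helarctos, Meleagris, Mustela, Neofelis, Solenopsis, Tsuga, Turdus, Zea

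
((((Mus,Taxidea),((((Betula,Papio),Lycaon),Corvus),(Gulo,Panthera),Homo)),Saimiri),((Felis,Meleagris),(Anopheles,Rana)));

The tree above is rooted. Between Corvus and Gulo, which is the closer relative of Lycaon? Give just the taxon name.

Corvus

The MRCA of Lycaon and Corvus subtends (((Betula,Papio),Lycaon),Corvus) (4 taxa).
The MRCA of Lycaon and Gulo subtends ((((Betula,Papio),Lycaon),Corvus),(Gulo,Panthera),Homo) (7 taxa).
The first is nested inside the second, so Lycaon shares a more recent common ancestor with Corvus.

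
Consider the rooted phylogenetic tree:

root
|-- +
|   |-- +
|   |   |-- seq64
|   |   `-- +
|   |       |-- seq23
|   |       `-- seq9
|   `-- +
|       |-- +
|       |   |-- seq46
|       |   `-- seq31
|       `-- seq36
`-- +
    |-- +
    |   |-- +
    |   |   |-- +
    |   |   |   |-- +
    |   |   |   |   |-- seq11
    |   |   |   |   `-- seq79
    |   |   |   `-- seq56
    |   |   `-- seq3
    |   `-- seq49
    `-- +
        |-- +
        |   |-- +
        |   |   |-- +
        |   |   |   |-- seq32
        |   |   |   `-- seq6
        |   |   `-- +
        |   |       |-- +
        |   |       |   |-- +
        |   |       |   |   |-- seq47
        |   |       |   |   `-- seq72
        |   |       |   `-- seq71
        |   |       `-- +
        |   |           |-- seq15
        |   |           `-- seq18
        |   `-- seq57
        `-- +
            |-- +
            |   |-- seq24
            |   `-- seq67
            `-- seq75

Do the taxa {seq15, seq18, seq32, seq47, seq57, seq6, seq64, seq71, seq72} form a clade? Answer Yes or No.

No

The MRCA of the listed taxa is the root, so the smallest clade containing them is the whole tree.
That clade also contains seq11, seq23, seq24, seq3, seq31, seq36, seq46, seq49, seq56, seq67, seq75, seq79, seq9, which are not in the proposed group, so the group is not monophyletic.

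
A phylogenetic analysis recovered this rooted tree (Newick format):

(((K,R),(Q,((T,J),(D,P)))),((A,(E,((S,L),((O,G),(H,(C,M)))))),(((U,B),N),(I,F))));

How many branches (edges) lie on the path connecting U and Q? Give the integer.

The MRCA of U and Q is the root of the tree.
From U up to that node: 5 branches. From Q up to the same node: 3 branches. Total: 5 + 3 = 8.

8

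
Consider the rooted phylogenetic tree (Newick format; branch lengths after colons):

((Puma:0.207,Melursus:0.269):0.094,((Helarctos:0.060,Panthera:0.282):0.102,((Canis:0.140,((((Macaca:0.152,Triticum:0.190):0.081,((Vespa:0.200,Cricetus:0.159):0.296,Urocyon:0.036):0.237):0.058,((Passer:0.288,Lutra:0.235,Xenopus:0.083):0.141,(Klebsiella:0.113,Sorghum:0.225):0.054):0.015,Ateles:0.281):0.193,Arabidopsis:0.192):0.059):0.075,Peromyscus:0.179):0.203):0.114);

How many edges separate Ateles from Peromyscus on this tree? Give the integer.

The MRCA of Ateles and Peromyscus is the node subtending ((Canis,((((Macaca,Triticum),((Vespa,Cricetus),Urocyon)),((Passer,Lutra,Xenopus),(Klebsiella,Sorghum)),Ateles),Arabidopsis)),Peromyscus).
From Ateles up to that node: 4 branches. From Peromyscus up to the same node: 1 branch. Total: 4 + 1 = 5.

5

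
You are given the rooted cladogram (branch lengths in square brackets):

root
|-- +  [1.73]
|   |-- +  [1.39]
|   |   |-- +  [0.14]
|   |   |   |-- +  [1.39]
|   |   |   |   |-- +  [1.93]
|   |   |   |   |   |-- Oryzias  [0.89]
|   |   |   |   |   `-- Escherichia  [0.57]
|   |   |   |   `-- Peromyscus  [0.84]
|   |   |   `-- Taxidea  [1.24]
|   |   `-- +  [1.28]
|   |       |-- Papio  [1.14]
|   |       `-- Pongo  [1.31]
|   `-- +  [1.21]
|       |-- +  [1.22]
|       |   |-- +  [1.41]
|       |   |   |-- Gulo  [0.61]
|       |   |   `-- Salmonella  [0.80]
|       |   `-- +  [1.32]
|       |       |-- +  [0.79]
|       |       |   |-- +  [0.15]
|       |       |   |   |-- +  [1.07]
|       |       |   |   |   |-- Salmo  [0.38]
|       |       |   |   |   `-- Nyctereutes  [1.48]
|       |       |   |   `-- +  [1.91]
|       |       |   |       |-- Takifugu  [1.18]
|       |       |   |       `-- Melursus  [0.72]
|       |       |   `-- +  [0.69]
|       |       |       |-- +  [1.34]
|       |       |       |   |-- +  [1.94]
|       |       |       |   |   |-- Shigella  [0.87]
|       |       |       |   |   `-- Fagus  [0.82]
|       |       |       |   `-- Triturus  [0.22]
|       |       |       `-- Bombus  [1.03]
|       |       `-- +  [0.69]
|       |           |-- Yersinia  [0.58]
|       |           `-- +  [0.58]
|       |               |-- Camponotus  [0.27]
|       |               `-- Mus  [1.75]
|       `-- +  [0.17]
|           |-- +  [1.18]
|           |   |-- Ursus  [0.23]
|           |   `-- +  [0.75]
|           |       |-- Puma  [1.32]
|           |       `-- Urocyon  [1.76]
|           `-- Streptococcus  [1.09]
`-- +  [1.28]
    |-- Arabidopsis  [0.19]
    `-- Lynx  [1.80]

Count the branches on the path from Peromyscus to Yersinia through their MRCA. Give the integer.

9

The MRCA of Peromyscus and Yersinia is the node subtending (((((Oryzias,Escherichia),Peromyscus),Taxidea),(Papio,Pongo)),(((Gulo,Salmonella),((((Salmo,Nyctereutes),(Takifugu,Melursus)),(((Shigella,Fagus),Triturus),Bombus)),(Yersinia,(Camponotus,Mus)))),((Ursus,(Puma,Urocyon)),Streptococcus))).
From Peromyscus up to that node: 4 branches. From Yersinia up to the same node: 5 branches. Total: 4 + 5 = 9.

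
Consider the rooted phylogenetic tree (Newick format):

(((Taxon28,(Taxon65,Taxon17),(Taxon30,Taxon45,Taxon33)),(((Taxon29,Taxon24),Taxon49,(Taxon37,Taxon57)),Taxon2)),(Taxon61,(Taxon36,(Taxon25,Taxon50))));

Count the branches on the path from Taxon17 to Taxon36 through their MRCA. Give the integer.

The MRCA of Taxon17 and Taxon36 is the root of the tree.
From Taxon17 up to that node: 4 branches. From Taxon36 up to the same node: 3 branches. Total: 4 + 3 = 7.

7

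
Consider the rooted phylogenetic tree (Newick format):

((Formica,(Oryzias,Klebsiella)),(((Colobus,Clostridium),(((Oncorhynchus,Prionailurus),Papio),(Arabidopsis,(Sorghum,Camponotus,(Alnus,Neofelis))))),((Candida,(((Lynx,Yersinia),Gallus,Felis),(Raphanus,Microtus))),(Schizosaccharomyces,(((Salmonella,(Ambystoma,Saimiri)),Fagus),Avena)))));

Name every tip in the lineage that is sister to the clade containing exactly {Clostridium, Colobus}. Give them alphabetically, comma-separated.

The clade containing exactly {Clostridium, Colobus} attaches to the tree at the node subtending ((Colobus,Clostridium),(((Oncorhynchus,Prionailurus),Papio),(Arabidopsis,(Sorghum,Camponotus,(Alnus,Neofelis))))).
The other lineage descending from that same node — the sister group — is (((Oncorhynchus,Prionailurus),Papio),(Arabidopsis,(Sorghum,Camponotus,(Alnus,Neofelis)))); its 8 tips in alphabetical order are the answer.

Alnus, Arabidopsis, Camponotus, Neofelis, Oncorhynchus, Papio, Prionailurus, Sorghum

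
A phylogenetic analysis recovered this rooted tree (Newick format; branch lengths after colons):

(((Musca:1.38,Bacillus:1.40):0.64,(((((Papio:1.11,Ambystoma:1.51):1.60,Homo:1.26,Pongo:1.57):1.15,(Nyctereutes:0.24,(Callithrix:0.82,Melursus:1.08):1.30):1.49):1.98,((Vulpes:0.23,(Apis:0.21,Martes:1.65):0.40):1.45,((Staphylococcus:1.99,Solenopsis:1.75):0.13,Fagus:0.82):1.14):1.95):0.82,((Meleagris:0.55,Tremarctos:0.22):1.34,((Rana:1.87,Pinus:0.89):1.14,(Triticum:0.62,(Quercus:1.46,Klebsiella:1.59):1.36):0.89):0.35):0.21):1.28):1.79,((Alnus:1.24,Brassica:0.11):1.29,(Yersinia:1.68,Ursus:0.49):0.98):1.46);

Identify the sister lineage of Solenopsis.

Staphylococcus

Solenopsis attaches to the tree at the node subtending (Staphylococcus,Solenopsis).
The other lineage descending from that same node — the sister group — is the single tip Staphylococcus.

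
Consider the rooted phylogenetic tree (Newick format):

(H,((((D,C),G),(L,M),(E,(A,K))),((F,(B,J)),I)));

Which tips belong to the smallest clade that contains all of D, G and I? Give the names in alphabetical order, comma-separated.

A, B, C, D, E, F, G, I, J, K, L, M

Tracing D: it sits inside (D,C).
Tracing G: it sits inside ((D,C),G).
Tracing I: it sits inside ((F,(B,J)),I).
The smallest clade enclosing all 3 is ((((D,C),G),(L,M),(E,(A,K))),((F,(B,J)),I)); the answer is its 12 terminal taxa in alphabetical order.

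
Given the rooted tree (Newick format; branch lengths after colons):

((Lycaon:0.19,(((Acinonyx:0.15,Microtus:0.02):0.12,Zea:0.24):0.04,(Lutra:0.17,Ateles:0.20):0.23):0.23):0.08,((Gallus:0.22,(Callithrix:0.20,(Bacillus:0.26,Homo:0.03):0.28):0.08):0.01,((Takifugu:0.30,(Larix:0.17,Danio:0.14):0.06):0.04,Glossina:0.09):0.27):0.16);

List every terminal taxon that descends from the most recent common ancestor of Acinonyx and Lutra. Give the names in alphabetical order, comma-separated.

Acinonyx, Ateles, Lutra, Microtus, Zea

Tracing Acinonyx: it sits inside (Acinonyx,Microtus).
Tracing Lutra: it sits inside (Lutra,Ateles).
The smallest clade enclosing both is (((Acinonyx,Microtus),Zea),(Lutra,Ateles)); the answer is its 5 terminal taxa in alphabetical order.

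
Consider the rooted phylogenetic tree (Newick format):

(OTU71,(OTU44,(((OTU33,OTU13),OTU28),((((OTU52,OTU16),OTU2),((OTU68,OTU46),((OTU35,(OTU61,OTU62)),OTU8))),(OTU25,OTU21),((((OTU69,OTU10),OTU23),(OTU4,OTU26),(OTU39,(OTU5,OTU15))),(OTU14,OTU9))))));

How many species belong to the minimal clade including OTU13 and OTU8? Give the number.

The MRCA of OTU13 and OTU8 is the node subtending (((OTU33,OTU13),OTU28),((((OTU52,OTU16),OTU2),((OTU68,OTU46),((OTU35,(OTU61,OTU62)),OTU8))),(OTU25,OTU21),((((OTU69,OTU10),OTU23),(OTU4,OTU26),(OTU39,(OTU5,OTU15))),(OTU14,OTU9)))).
That clade contains 24 terminal taxa: OTU10, OTU13, OTU14, OTU15, OTU16, OTU2, OTU21, OTU23, OTU25, OTU26, OTU28, OTU33, OTU35, OTU39, OTU4, OTU46, OTU5, OTU52, OTU61, OTU62, OTU68, OTU69, OTU8, OTU9.

24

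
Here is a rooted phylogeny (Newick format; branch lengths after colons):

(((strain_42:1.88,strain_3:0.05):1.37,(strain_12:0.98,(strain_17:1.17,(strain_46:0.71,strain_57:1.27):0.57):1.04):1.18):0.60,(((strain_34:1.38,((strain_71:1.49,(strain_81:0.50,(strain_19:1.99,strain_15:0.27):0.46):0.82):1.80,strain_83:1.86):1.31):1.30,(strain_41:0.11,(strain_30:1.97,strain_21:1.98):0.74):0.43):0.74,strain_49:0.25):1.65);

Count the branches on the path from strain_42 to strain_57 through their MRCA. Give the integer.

The MRCA of strain_42 and strain_57 is the node subtending ((strain_42,strain_3),(strain_12,(strain_17,(strain_46,strain_57)))).
From strain_42 up to that node: 2 branches. From strain_57 up to the same node: 4 branches. Total: 2 + 4 = 6.

6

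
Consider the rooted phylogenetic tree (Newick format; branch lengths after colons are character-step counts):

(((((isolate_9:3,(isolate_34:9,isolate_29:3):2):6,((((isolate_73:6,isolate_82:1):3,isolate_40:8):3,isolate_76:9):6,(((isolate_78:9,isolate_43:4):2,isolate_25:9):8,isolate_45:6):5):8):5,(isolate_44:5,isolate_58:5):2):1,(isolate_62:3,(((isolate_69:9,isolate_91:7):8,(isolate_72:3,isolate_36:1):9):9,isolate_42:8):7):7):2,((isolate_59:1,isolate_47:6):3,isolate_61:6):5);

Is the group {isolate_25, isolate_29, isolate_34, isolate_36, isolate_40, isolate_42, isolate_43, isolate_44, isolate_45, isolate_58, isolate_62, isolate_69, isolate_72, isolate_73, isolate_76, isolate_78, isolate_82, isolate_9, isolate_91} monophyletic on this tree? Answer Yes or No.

The most recent common ancestor of these taxa subtends ((((isolate_9,(isolate_34,isolate_29)),((((isolate_73,isolate_82),isolate_40),isolate_76),(((isolate_78,isolate_43),isolate_25),isolate_45))),(isolate_44,isolate_58)),(isolate_62,(((isolate_69,isolate_91),(isolate_72,isolate_36)),isolate_42))).
That clade has exactly 19 tips — every listed taxon and nothing else — so the group is monophyletic.

Yes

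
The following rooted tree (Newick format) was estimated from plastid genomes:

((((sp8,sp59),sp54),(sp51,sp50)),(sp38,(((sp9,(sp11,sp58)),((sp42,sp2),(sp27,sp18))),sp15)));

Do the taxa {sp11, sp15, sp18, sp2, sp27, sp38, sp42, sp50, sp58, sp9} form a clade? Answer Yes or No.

The MRCA of the listed taxa is the root, so the smallest clade containing them is the whole tree.
That clade also contains sp51, sp54, sp59, sp8, which are not in the proposed group, so the group is not monophyletic.

No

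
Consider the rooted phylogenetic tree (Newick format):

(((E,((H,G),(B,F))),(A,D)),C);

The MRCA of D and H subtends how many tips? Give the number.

7

The MRCA of D and H is the node subtending ((E,((H,G),(B,F))),(A,D)).
That clade contains 7 terminal taxa: A, B, D, E, F, G, H.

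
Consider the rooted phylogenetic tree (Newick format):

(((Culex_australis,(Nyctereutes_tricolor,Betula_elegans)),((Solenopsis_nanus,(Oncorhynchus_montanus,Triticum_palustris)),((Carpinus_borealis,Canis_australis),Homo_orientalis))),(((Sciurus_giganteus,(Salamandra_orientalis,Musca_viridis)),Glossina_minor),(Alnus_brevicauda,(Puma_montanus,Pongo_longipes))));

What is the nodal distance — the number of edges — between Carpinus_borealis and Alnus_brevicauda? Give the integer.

The MRCA of Carpinus_borealis and Alnus_brevicauda is the root of the tree.
From Carpinus_borealis up to that node: 5 branches. From Alnus_brevicauda up to the same node: 3 branches. Total: 5 + 3 = 8.

8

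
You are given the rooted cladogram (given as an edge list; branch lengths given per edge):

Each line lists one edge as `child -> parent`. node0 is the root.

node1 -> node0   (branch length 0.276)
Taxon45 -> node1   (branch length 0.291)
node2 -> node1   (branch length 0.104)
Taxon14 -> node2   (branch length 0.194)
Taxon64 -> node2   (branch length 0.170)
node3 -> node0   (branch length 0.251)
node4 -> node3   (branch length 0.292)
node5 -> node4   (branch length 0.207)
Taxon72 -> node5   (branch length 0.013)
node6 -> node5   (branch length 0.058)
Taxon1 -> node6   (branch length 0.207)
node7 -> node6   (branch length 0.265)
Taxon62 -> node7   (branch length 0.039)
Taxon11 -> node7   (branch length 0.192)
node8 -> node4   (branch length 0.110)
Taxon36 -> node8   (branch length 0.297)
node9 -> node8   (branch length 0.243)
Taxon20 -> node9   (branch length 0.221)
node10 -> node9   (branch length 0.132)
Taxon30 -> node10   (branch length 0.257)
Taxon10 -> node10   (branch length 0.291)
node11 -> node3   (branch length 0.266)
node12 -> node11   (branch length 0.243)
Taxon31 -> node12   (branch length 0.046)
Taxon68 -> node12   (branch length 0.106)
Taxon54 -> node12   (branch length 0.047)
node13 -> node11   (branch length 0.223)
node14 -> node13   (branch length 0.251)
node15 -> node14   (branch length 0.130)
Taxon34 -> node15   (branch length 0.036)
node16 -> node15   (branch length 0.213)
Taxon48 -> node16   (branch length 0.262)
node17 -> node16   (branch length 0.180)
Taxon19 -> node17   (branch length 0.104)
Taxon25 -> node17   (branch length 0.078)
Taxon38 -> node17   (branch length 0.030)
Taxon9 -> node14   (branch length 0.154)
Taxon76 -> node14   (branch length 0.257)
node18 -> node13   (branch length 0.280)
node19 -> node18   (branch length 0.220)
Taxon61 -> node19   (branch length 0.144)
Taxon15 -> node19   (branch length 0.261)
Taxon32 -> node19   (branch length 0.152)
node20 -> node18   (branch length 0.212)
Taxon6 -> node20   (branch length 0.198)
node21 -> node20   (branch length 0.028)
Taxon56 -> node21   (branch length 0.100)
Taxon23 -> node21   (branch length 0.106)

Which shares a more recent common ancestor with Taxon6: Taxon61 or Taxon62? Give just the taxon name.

Taxon61

The MRCA of Taxon6 and Taxon61 subtends ((Taxon61,Taxon15,Taxon32),(Taxon6,(Taxon56,Taxon23))) (6 taxa).
The MRCA of Taxon6 and Taxon62 subtends (((Taxon72,(Taxon1,(Taxon62,Taxon11))),(Taxon36,(Taxon20,(Taxon30,Taxon10)))),((Taxon31,Taxon68,Taxon54),(((Taxon34,(Taxon48,(Taxon19,Taxon25,Taxon38))),Taxon9,Taxon76),((Taxon61,Taxon15,Taxon32),(Taxon6,(Taxon56,Taxon23)))))) (24 taxa).
The first is nested inside the second, so Taxon6 shares a more recent common ancestor with Taxon61.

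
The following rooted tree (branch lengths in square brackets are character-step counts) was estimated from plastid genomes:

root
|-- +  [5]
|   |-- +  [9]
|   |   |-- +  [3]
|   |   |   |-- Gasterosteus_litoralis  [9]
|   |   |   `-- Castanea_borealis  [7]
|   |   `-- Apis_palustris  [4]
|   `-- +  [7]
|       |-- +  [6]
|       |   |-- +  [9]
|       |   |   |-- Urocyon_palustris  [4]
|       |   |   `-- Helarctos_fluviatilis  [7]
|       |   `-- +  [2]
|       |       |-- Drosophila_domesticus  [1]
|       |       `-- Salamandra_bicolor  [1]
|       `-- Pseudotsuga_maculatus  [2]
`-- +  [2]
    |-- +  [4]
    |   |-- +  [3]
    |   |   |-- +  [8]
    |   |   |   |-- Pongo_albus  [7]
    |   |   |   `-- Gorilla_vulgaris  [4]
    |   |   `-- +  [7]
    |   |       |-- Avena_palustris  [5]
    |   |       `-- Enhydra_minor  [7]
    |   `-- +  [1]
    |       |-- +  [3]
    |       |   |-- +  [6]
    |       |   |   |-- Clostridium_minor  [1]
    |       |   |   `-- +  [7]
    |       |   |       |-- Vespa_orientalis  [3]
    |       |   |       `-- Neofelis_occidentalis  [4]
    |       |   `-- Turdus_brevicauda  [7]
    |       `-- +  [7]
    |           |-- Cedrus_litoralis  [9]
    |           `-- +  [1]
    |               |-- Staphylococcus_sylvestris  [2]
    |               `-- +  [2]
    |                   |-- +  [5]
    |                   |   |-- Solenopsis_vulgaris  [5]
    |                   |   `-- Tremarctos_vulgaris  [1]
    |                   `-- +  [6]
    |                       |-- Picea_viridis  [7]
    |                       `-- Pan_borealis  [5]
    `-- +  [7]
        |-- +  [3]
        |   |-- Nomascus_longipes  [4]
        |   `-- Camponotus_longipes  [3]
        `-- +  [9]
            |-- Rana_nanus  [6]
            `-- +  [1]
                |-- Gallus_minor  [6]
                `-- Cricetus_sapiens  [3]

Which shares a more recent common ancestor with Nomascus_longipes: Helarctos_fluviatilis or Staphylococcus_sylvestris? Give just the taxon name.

The MRCA of Nomascus_longipes and Staphylococcus_sylvestris subtends ((((Pongo_albus,Gorilla_vulgaris),(Avena_palustris,Enhydra_minor)),(((Clostridium_minor,(Vespa_orientalis,Neofelis_occidentalis)),Turdus_brevicauda),(Cedrus_litoralis,(Staphylococcus_sylvestris,((Solenopsis_vulgaris,Tremarctos_vulgaris),(Picea_viridis,Pan_borealis)))))),((Nomascus_longipes,Camponotus_longipes),(Rana_nanus,(Gallus_minor,Cricetus_sapiens)))) (19 taxa).
The MRCA of Nomascus_longipes and Helarctos_fluviatilis is the root, subtending the entire tree (27 taxa).
The first is nested inside the second, so Nomascus_longipes shares a more recent common ancestor with Staphylococcus_sylvestris.

Staphylococcus_sylvestris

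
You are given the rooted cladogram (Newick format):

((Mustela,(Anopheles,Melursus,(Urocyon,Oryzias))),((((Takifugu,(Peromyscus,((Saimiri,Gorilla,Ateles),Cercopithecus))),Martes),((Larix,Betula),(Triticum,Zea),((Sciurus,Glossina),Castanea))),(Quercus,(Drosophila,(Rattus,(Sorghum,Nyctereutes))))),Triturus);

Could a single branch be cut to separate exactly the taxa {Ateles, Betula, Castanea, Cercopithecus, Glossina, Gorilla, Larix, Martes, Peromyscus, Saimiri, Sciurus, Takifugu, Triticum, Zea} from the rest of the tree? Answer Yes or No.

The most recent common ancestor of these taxa subtends (((Takifugu,(Peromyscus,((Saimiri,Gorilla,Ateles),Cercopithecus))),Martes),((Larix,Betula),(Triticum,Zea),((Sciurus,Glossina),Castanea))).
That clade has exactly 14 tips — every listed taxon and nothing else — so the group is monophyletic.

Yes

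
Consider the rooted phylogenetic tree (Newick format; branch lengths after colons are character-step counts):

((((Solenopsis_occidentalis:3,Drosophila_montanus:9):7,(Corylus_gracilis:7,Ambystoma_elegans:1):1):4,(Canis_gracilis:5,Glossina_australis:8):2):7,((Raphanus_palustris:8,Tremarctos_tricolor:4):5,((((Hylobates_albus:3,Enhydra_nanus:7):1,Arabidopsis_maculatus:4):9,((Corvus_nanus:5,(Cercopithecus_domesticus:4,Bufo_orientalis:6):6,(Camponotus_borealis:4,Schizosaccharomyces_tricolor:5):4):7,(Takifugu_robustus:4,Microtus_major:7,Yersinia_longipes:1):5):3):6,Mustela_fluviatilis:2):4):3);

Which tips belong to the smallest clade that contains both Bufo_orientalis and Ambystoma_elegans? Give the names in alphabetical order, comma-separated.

Ambystoma_elegans, Arabidopsis_maculatus, Bufo_orientalis, Camponotus_borealis, Canis_gracilis, Cercopithecus_domesticus, Corvus_nanus, Corylus_gracilis, Drosophila_montanus, Enhydra_nanus, Glossina_australis, Hylobates_albus, Microtus_major, Mustela_fluviatilis, Raphanus_palustris, Schizosaccharomyces_tricolor, Solenopsis_occidentalis, Takifugu_robustus, Tremarctos_tricolor, Yersinia_longipes

Tracing Bufo_orientalis: it sits inside (Cercopithecus_domesticus,Bufo_orientalis).
Tracing Ambystoma_elegans: it sits inside (Corylus_gracilis,Ambystoma_elegans).
The smallest clade enclosing both is the whole tree (their MRCA is the root), so the answer is all 20 tips in alphabetical order.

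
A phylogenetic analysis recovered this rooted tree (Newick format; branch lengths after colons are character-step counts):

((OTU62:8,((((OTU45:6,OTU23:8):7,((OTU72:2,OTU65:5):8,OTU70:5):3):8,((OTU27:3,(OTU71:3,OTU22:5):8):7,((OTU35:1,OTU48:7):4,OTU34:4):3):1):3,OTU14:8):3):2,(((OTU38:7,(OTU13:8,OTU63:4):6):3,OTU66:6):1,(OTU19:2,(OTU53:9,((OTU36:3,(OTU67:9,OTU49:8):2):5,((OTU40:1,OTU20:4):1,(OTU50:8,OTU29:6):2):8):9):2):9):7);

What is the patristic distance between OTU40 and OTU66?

The path runs OTU40 → … → MRCA → … → OTU66; the MRCA is the node subtending (((OTU38,(OTU13,OTU63)),OTU66),(OTU19,(OTU53,((OTU36,(OTU67,OTU49)),((OTU40,OTU20),(OTU50,OTU29)))))).
Branch lengths along that path: 1 + 1 + 8 + 9 + 2 + 9 + 1 + 6 = 37.

37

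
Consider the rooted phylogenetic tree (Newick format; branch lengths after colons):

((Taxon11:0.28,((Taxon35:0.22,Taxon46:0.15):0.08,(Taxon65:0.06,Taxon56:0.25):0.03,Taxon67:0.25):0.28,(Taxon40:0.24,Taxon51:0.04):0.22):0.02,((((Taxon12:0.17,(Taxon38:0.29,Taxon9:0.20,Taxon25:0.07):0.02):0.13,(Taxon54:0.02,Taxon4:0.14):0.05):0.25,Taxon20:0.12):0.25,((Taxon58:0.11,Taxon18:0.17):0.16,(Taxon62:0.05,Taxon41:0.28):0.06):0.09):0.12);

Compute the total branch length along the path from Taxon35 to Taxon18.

1.14

The path runs Taxon35 → … → MRCA → … → Taxon18; the MRCA is the root of the tree.
Branch lengths along that path: 0.22 + 0.08 + 0.28 + 0.02 + 0.12 + 0.09 + 0.16 + 0.17 = 1.14.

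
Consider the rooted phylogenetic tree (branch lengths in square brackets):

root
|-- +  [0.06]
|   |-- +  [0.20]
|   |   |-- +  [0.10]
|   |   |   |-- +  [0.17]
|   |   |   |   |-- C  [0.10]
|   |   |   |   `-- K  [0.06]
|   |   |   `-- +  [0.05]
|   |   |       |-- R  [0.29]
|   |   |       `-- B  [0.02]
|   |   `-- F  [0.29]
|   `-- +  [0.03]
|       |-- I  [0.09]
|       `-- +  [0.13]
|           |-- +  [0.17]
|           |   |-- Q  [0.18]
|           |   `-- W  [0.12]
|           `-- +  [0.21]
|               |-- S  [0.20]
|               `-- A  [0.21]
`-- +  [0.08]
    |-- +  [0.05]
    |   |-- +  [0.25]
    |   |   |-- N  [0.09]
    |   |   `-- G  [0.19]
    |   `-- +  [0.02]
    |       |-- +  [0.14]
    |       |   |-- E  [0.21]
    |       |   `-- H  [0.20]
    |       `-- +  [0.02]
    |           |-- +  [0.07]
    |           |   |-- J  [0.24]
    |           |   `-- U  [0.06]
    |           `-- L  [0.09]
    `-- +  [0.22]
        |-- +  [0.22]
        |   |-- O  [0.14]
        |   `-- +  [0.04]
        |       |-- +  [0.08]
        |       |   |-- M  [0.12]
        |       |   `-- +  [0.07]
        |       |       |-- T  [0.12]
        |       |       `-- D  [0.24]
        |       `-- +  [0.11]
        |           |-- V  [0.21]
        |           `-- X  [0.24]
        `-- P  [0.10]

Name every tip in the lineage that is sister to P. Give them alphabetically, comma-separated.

D, M, O, T, V, X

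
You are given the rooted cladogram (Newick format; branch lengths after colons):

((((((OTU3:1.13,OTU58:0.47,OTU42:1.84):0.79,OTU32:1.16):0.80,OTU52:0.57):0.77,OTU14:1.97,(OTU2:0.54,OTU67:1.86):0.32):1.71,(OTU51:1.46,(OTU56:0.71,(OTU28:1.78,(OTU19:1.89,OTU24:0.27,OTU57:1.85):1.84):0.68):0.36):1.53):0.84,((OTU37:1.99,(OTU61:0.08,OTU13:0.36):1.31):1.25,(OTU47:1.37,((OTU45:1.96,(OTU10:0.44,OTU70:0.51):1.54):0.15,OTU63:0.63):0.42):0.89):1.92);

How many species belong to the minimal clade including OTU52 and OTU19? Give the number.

14

The MRCA of OTU52 and OTU19 is the node subtending (((((OTU3,OTU58,OTU42),OTU32),OTU52),OTU14,(OTU2,OTU67)),(OTU51,(OTU56,(OTU28,(OTU19,OTU24,OTU57))))).
That clade contains 14 terminal taxa: OTU14, OTU19, OTU2, OTU24, OTU28, OTU3, OTU32, OTU42, OTU51, OTU52, OTU56, OTU57, OTU58, OTU67.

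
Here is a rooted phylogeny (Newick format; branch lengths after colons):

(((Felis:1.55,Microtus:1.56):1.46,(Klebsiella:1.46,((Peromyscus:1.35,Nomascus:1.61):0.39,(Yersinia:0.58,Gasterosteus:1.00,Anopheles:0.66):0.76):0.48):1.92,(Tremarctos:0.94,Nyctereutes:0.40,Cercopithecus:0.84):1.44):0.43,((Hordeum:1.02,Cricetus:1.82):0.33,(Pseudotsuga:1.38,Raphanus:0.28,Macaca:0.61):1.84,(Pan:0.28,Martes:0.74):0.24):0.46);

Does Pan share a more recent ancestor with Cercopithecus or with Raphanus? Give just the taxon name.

Raphanus

The MRCA of Pan and Raphanus subtends ((Hordeum,Cricetus),(Pseudotsuga,Raphanus,Macaca),(Pan,Martes)) (7 taxa).
The MRCA of Pan and Cercopithecus is the root, subtending the entire tree (18 taxa).
The first is nested inside the second, so Pan shares a more recent common ancestor with Raphanus.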